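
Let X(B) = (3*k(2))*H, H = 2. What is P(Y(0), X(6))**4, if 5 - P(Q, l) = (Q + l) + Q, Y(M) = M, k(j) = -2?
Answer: 83521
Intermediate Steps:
X(B) = -12 (X(B) = (3*(-2))*2 = -6*2 = -12)
P(Q, l) = 5 - l - 2*Q (P(Q, l) = 5 - ((Q + l) + Q) = 5 - (l + 2*Q) = 5 + (-l - 2*Q) = 5 - l - 2*Q)
P(Y(0), X(6))**4 = (5 - 1*(-12) - 2*0)**4 = (5 + 12 + 0)**4 = 17**4 = 83521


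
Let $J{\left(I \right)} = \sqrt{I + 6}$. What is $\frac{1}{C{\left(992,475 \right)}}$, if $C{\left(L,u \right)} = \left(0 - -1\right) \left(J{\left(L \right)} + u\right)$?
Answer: $\frac{475}{224627} - \frac{\sqrt{998}}{224627} \approx 0.001974$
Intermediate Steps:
$J{\left(I \right)} = \sqrt{6 + I}$
$C{\left(L,u \right)} = u + \sqrt{6 + L}$ ($C{\left(L,u \right)} = \left(0 - -1\right) \left(\sqrt{6 + L} + u\right) = \left(0 + 1\right) \left(u + \sqrt{6 + L}\right) = 1 \left(u + \sqrt{6 + L}\right) = u + \sqrt{6 + L}$)
$\frac{1}{C{\left(992,475 \right)}} = \frac{1}{475 + \sqrt{6 + 992}} = \frac{1}{475 + \sqrt{998}}$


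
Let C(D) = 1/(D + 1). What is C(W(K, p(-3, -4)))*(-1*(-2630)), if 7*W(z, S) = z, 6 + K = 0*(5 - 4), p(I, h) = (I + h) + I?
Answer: 18410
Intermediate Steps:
p(I, h) = h + 2*I
K = -6 (K = -6 + 0*(5 - 4) = -6 + 0*1 = -6 + 0 = -6)
W(z, S) = z/7
C(D) = 1/(1 + D)
C(W(K, p(-3, -4)))*(-1*(-2630)) = (-1*(-2630))/(1 + (⅐)*(-6)) = 2630/(1 - 6/7) = 2630/(⅐) = 7*2630 = 18410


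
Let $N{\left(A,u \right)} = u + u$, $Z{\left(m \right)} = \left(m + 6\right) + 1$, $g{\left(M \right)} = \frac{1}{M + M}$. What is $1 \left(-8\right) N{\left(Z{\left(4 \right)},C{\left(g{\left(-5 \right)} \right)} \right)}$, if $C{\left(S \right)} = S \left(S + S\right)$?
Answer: $- \frac{8}{25} \approx -0.32$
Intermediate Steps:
$g{\left(M \right)} = \frac{1}{2 M}$
$C{\left(S \right)} = 2 S^{2}$ ($C{\left(S \right)} = S 2 S = 2 S^{2}$)
$Z{\left(m \right)} = 7 + m$ ($Z{\left(m \right)} = \left(6 + m\right) + 1 = 7 + m$)
$N{\left(A,u \right)} = 2 u$
$1 \left(-8\right) N{\left(Z{\left(4 \right)},C{\left(g{\left(-5 \right)} \right)} \right)} = 1 \left(-8\right) 2 \cdot 2 \left(\frac{1}{2 \left(-5\right)}\right)^{2} = - 8 \cdot 2 \cdot 2 \left(\frac{1}{2} \left(- \frac{1}{5}\right)\right)^{2} = - 8 \cdot 2 \cdot 2 \left(- \frac{1}{10}\right)^{2} = - 8 \cdot 2 \cdot 2 \cdot \frac{1}{100} = - 8 \cdot 2 \cdot \frac{1}{50} = \left(-8\right) \frac{1}{25} = - \frac{8}{25}$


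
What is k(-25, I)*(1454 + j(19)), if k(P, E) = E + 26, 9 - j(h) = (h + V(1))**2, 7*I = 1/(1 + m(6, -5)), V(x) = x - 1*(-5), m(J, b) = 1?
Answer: 152935/7 ≈ 21848.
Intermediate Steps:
V(x) = 5 + x (V(x) = x + 5 = 5 + x)
I = 1/14 (I = 1/(7*(1 + 1)) = (1/7)/2 = (1/7)*(1/2) = 1/14 ≈ 0.071429)
j(h) = 9 - (6 + h)**2 (j(h) = 9 - (h + (5 + 1))**2 = 9 - (h + 6)**2 = 9 - (6 + h)**2)
k(P, E) = 26 + E
k(-25, I)*(1454 + j(19)) = (26 + 1/14)*(1454 + (9 - (6 + 19)**2)) = 365*(1454 + (9 - 1*25**2))/14 = 365*(1454 + (9 - 1*625))/14 = 365*(1454 + (9 - 625))/14 = 365*(1454 - 616)/14 = (365/14)*838 = 152935/7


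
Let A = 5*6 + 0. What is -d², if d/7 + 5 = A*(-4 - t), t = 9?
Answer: -7645225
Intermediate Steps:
A = 30 (A = 30 + 0 = 30)
d = -2765 (d = -35 + 7*(30*(-4 - 1*9)) = -35 + 7*(30*(-4 - 9)) = -35 + 7*(30*(-13)) = -35 + 7*(-390) = -35 - 2730 = -2765)
-d² = -1*(-2765)² = -1*7645225 = -7645225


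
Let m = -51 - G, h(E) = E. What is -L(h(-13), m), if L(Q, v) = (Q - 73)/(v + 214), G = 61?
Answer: 43/51 ≈ 0.84314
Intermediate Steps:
m = -112 (m = -51 - 1*61 = -51 - 61 = -112)
L(Q, v) = (-73 + Q)/(214 + v)
-L(h(-13), m) = -(-73 - 13)/(214 - 112) = -(-86)/102 = -1*(-43/51) = 43/51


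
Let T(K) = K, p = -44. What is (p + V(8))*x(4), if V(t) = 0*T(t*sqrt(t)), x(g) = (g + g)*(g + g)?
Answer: -2816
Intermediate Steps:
x(g) = 4*g**2 (x(g) = (2*g)*(2*g) = 4*g**2)
V(t) = 0 (V(t) = 0*(t*sqrt(t)) = 0*t**(3/2) = 0)
(p + V(8))*x(4) = (-44 + 0)*(4*4**2) = -176*16 = -44*64 = -2816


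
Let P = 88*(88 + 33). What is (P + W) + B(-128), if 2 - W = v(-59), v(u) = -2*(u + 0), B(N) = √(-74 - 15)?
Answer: 10532 + I*√89 ≈ 10532.0 + 9.434*I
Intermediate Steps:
P = 10648 (P = 88*121 = 10648)
B(N) = I*√89 (B(N) = √(-89) = I*√89)
v(u) = -2*u
W = -116 (W = 2 - (-2)*(-59) = 2 - 1*118 = 2 - 118 = -116)
(P + W) + B(-128) = (10648 - 116) + I*√89 = 10532 + I*√89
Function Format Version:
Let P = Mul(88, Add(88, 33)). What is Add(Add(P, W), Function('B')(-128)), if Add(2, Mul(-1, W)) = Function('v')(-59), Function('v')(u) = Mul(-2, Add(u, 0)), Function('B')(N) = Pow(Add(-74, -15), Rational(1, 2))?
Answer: Add(10532, Mul(I, Pow(89, Rational(1, 2)))) ≈ Add(10532., Mul(9.4340, I))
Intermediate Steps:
P = 10648 (P = Mul(88, 121) = 10648)
Function('B')(N) = Mul(I, Pow(89, Rational(1, 2))) (Function('B')(N) = Pow(-89, Rational(1, 2)) = Mul(I, Pow(89, Rational(1, 2))))
Function('v')(u) = Mul(-2, u)
W = -116 (W = Add(2, Mul(-1, Mul(-2, -59))) = Add(2, Mul(-1, 118)) = Add(2, -118) = -116)
Add(Add(P, W), Function('B')(-128)) = Add(Add(10648, -116), Mul(I, Pow(89, Rational(1, 2)))) = Add(10532, Mul(I, Pow(89, Rational(1, 2))))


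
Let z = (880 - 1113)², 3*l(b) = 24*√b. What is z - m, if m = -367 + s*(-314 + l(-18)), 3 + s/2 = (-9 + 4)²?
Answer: 68472 - 1056*I*√2 ≈ 68472.0 - 1493.4*I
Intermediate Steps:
l(b) = 8*√b (l(b) = (24*√b)/3 = 8*√b)
s = 44 (s = -6 + 2*(-9 + 4)² = -6 + 2*(-5)² = -6 + 2*25 = -6 + 50 = 44)
z = 54289 (z = (-233)² = 54289)
m = -14183 + 1056*I*√2 (m = -367 + 44*(-314 + 8*√(-18)) = -367 + 44*(-314 + 8*(3*I*√2)) = -367 + 44*(-314 + 24*I*√2) = -367 + (-13816 + 1056*I*√2) = -14183 + 1056*I*√2 ≈ -14183.0 + 1493.4*I)
z - m = 54289 - (-14183 + 1056*I*√2) = 54289 + (14183 - 1056*I*√2) = 68472 - 1056*I*√2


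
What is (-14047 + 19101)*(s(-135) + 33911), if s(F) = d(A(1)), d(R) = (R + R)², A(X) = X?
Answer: 171406410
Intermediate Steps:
d(R) = 4*R² (d(R) = (2*R)² = 4*R²)
s(F) = 4 (s(F) = 4*1² = 4*1 = 4)
(-14047 + 19101)*(s(-135) + 33911) = (-14047 + 19101)*(4 + 33911) = 5054*33915 = 171406410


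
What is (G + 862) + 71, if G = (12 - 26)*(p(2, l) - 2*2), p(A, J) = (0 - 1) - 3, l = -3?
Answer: 1045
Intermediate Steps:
p(A, J) = -4 (p(A, J) = -1 - 3 = -4)
G = 112 (G = (12 - 26)*(-4 - 2*2) = -14*(-4 - 4) = -14*(-8) = 112)
(G + 862) + 71 = (112 + 862) + 71 = 974 + 71 = 1045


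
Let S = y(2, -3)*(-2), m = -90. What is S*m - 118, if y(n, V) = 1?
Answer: 62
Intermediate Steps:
S = -2 (S = 1*(-2) = -2)
S*m - 118 = -2*(-90) - 118 = 180 - 118 = 62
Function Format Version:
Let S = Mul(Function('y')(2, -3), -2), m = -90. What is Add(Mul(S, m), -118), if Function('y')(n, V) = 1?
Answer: 62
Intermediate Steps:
S = -2 (S = Mul(1, -2) = -2)
Add(Mul(S, m), -118) = Add(Mul(-2, -90), -118) = Add(180, -118) = 62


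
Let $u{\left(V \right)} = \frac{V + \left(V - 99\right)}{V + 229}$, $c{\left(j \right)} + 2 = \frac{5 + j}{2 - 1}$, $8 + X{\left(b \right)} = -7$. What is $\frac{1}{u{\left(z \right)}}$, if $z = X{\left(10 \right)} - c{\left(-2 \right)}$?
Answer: $- \frac{213}{131} \approx -1.626$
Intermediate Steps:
$X{\left(b \right)} = -15$ ($X{\left(b \right)} = -8 - 7 = -15$)
$c{\left(j \right)} = 3 + j$ ($c{\left(j \right)} = -2 + \frac{5 + j}{2 - 1} = -2 + \frac{5 + j}{1} = -2 + \left(5 + j\right) 1 = -2 + \left(5 + j\right) = 3 + j$)
$z = -16$ ($z = -15 - \left(3 - 2\right) = -15 - 1 = -16$)
$u{\left(V \right)} = \frac{-99 + 2 V}{229 + V}$ ($u{\left(V \right)} = \frac{V + \left(V - 99\right)}{229 + V} = \frac{V + \left(-99 + V\right)}{229 + V} = \frac{-99 + 2 V}{229 + V}$)
$\frac{1}{u{\left(z \right)}} = \frac{1}{\frac{1}{229 - 16} \left(-99 + 2 \left(-16\right)\right)} = \frac{1}{\frac{1}{213} \left(-99 - 32\right)} = \frac{1}{\frac{1}{213} \left(-131\right)} = \frac{1}{- \frac{131}{213}} = - \frac{213}{131}$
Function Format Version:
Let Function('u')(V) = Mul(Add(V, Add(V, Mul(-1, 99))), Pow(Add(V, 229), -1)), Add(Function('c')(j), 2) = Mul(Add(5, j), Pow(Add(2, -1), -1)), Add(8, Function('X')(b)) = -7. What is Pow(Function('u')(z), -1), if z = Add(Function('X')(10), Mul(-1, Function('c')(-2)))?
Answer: Rational(-213, 131) ≈ -1.6260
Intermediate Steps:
Function('X')(b) = -15 (Function('X')(b) = Add(-8, -7) = -15)
Function('c')(j) = Add(3, j) (Function('c')(j) = Add(-2, Mul(Add(5, j), Pow(Add(2, -1), -1))) = Add(-2, Mul(Add(5, j), Pow(1, -1))) = Add(-2, Mul(Add(5, j), 1)) = Add(-2, Add(5, j)) = Add(3, j))
z = -16 (z = Add(-15, Mul(-1, Add(3, -2))) = Add(-15, Mul(-1, 1)) = Add(-15, -1) = -16)
Function('u')(V) = Mul(Pow(Add(229, V), -1), Add(-99, Mul(2, V))) (Function('u')(V) = Mul(Add(V, Add(V, -99)), Pow(Add(229, V), -1)) = Mul(Add(V, Add(-99, V)), Pow(Add(229, V), -1)) = Mul(Add(-99, Mul(2, V)), Pow(Add(229, V), -1)) = Mul(Pow(Add(229, V), -1), Add(-99, Mul(2, V))))
Pow(Function('u')(z), -1) = Pow(Mul(Pow(Add(229, -16), -1), Add(-99, Mul(2, -16))), -1) = Pow(Mul(Pow(213, -1), Add(-99, -32)), -1) = Pow(Mul(Rational(1, 213), -131), -1) = Pow(Rational(-131, 213), -1) = Rational(-213, 131)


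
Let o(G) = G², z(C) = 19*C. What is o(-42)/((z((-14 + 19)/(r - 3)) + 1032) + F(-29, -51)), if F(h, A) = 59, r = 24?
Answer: 18522/11503 ≈ 1.6102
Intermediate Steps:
o(-42)/((z((-14 + 19)/(r - 3)) + 1032) + F(-29, -51)) = (-42)²/((19*((-14 + 19)/(24 - 3)) + 1032) + 59) = 1764/((19*(5/21) + 1032) + 59) = 1764/((95/21 + 1032) + 59) = 1764/(21767/21 + 59) = 1764/(23006/21) = 1764*(21/23006) = 18522/11503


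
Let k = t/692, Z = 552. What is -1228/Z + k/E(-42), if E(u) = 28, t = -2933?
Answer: -453799/190992 ≈ -2.3760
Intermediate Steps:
k = -2933/692 ≈ -4.2384
-1228/Z + k/E(-42) = -1228/552 - 2933/692/28 = -1228*1/552 - 2933/692*1/28 = -307/138 - 419/2768 = -453799/190992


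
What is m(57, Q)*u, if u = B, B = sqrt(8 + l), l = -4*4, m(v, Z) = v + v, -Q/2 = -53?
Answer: 228*I*sqrt(2) ≈ 322.44*I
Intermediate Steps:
Q = 106 (Q = -2*(-53) = 106)
m(v, Z) = 2*v
l = -16
B = 2*I*sqrt(2) (B = sqrt(8 - 16) = sqrt(-8) = 2*I*sqrt(2) ≈ 2.8284*I)
u = 2*I*sqrt(2) ≈ 2.8284*I
m(57, Q)*u = (2*57)*(2*I*sqrt(2)) = 114*(2*I*sqrt(2)) = 228*I*sqrt(2)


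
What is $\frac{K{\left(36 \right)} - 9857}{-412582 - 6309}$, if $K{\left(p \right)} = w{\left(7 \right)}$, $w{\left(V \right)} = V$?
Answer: $\frac{9850}{418891} \approx 0.023514$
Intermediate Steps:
$K{\left(p \right)} = 7$
$\frac{K{\left(36 \right)} - 9857}{-412582 - 6309} = \frac{7 - 9857}{-412582 - 6309} = \frac{7 - 9857}{-418891} = \left(7 - 9857\right) \left(- \frac{1}{418891}\right) = \left(-9850\right) \left(- \frac{1}{418891}\right) = \frac{9850}{418891}$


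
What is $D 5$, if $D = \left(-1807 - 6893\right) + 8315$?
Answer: $-1925$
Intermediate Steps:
$D = -385$ ($D = -8700 + 8315 = -385$)
$D 5 = \left(-385\right) 5 = -1925$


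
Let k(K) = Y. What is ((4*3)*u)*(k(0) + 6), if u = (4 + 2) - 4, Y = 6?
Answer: 288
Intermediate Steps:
k(K) = 6
u = 2 (u = 6 - 4 = 2)
((4*3)*u)*(k(0) + 6) = ((4*3)*2)*(6 + 6) = (12*2)*12 = 24*12 = 288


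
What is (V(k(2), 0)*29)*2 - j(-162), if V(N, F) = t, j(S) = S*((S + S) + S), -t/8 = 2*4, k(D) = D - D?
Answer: -82444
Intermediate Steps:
k(D) = 0
t = -64 (t = -16*4 = -8*8 = -64)
j(S) = 3*S² (j(S) = S*(2*S + S) = S*(3*S) = 3*S²)
V(N, F) = -64
(V(k(2), 0)*29)*2 - j(-162) = -64*29*2 - 3*(-162)² = -1856*2 - 3*26244 = -3712 - 1*78732 = -3712 - 78732 = -82444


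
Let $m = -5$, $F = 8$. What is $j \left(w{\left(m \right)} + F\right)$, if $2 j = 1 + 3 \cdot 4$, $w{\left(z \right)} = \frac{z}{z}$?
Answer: $\frac{117}{2} \approx 58.5$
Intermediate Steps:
$w{\left(z \right)} = 1$
$j = \frac{13}{2}$ ($j = \frac{1 + 3 \cdot 4}{2} = \frac{1 + 12}{2} = \frac{1}{2} \cdot 13 = \frac{13}{2} \approx 6.5$)
$j \left(w{\left(m \right)} + F\right) = \frac{13 \left(1 + 8\right)}{2} = \frac{13}{2} \cdot 9 = \frac{117}{2}$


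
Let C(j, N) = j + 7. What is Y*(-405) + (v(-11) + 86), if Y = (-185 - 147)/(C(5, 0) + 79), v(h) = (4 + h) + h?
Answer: 140648/91 ≈ 1545.6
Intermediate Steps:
C(j, N) = 7 + j
v(h) = 4 + 2*h
Y = -332/91 (Y = (-185 - 147)/((7 + 5) + 79) = -332/(12 + 79) = -332/91 ≈ -3.6484)
Y*(-405) + (v(-11) + 86) = -332/91*(-405) + ((4 + 2*(-11)) + 86) = 134460/91 + ((4 - 22) + 86) = 134460/91 + (-18 + 86) = 134460/91 + 68 = 140648/91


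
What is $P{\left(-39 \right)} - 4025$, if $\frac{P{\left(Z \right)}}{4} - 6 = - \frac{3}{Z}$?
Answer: $- \frac{52009}{13} \approx -4000.7$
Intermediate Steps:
$P{\left(Z \right)} = 24 - \frac{12}{Z}$ ($P{\left(Z \right)} = 24 + 4 \left(- \frac{3}{Z}\right) = 24 - \frac{12}{Z}$)
$P{\left(-39 \right)} - 4025 = \left(24 - \frac{12}{-39}\right) - 4025 = \left(24 - - \frac{4}{13}\right) - 4025 = \left(24 + \frac{4}{13}\right) - 4025 = \frac{316}{13} - 4025 = - \frac{52009}{13}$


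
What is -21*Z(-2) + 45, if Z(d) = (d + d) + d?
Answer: 171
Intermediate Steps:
Z(d) = 3*d (Z(d) = 2*d + d = 3*d)
-21*Z(-2) + 45 = -63*(-2) + 45 = -21*(-6) + 45 = 126 + 45 = 171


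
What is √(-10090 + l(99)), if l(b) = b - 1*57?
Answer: 8*I*√157 ≈ 100.24*I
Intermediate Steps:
l(b) = -57 + b (l(b) = b - 57 = -57 + b)
√(-10090 + l(99)) = √(-10090 + (-57 + 99)) = √(-10090 + 42) = √(-10048) = 8*I*√157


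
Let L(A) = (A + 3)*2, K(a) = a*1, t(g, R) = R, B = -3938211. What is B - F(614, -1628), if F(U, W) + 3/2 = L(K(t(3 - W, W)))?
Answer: -7869919/2 ≈ -3.9350e+6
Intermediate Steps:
K(a) = a
L(A) = 6 + 2*A (L(A) = (3 + A)*2 = 6 + 2*A)
F(U, W) = 9/2 + 2*W (F(U, W) = -3/2 + (6 + 2*W) = 9/2 + 2*W)
B - F(614, -1628) = -3938211 - (9/2 + 2*(-1628)) = -3938211 - (9/2 - 3256) = -3938211 - 1*(-6503/2) = -3938211 + 6503/2 = -7869919/2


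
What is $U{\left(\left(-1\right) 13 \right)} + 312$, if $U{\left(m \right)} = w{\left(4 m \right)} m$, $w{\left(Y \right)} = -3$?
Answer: $351$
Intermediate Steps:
$U{\left(m \right)} = - 3 m$
$U{\left(\left(-1\right) 13 \right)} + 312 = - 3 \left(\left(-1\right) 13\right) + 312 = \left(-3\right) \left(-13\right) + 312 = 39 + 312 = 351$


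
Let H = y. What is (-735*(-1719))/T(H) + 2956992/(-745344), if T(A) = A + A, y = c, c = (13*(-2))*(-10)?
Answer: 489676261/201864 ≈ 2425.8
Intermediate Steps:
c = 260 (c = -26*(-10) = 260)
y = 260
H = 260
T(A) = 2*A
(-735*(-1719))/T(H) + 2956992/(-745344) = (-735*(-1719))/((2*260)) + 2956992/(-745344) = 1263465/520 + 2956992*(-1/745344) = 1263465*(1/520) - 15401/3882 = 252693/104 - 15401/3882 = 489676261/201864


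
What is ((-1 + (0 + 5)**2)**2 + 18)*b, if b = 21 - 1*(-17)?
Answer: 22572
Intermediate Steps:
b = 38 (b = 21 + 17 = 38)
((-1 + (0 + 5)**2)**2 + 18)*b = ((-1 + (0 + 5)**2)**2 + 18)*38 = ((-1 + 5**2)**2 + 18)*38 = ((-1 + 25)**2 + 18)*38 = (24**2 + 18)*38 = (576 + 18)*38 = 594*38 = 22572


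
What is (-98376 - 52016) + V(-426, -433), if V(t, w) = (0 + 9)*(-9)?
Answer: -150473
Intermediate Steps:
V(t, w) = -81 (V(t, w) = 9*(-9) = -81)
(-98376 - 52016) + V(-426, -433) = (-98376 - 52016) - 81 = -150392 - 81 = -150473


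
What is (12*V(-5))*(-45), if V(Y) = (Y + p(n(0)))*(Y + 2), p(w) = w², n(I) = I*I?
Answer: -8100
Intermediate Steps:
n(I) = I²
V(Y) = Y*(2 + Y) (V(Y) = (Y + (0²)²)*(Y + 2) = (Y + 0²)*(2 + Y) = (Y + 0)*(2 + Y) = Y*(2 + Y))
(12*V(-5))*(-45) = (12*(-5*(2 - 5)))*(-45) = (12*(-5*(-3)))*(-45) = (12*15)*(-45) = 180*(-45) = -8100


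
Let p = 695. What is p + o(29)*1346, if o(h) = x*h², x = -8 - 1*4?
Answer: -13583137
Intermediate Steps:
x = -12 (x = -8 - 4 = -12)
o(h) = -12*h²
p + o(29)*1346 = 695 - 12*29²*1346 = 695 - 12*841*1346 = 695 - 10092*1346 = 695 - 13583832 = -13583137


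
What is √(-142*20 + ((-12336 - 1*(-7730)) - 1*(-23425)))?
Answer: 29*√19 ≈ 126.41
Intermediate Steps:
√(-142*20 + ((-12336 - 1*(-7730)) - 1*(-23425))) = √(-2840 + ((-12336 + 7730) + 23425)) = √(-2840 + (-4606 + 23425)) = √(-2840 + 18819) = √15979 = 29*√19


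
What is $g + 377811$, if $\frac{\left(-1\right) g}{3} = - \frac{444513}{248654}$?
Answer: $\frac{93945549933}{248654} \approx 3.7782 \cdot 10^{5}$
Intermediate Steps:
$g = \frac{1333539}{248654}$ ($g = - 3 \left(- \frac{444513}{248654}\right) = - 3 \left(\left(-444513\right) \frac{1}{248654}\right) = \left(-3\right) \left(- \frac{444513}{248654}\right) = \frac{1333539}{248654} \approx 5.363$)
$g + 377811 = \frac{1333539}{248654} + 377811 = \frac{93945549933}{248654}$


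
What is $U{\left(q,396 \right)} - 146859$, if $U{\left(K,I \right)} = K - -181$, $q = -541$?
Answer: $-147219$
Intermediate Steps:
$U{\left(K,I \right)} = 181 + K$ ($U{\left(K,I \right)} = K + 181 = 181 + K$)
$U{\left(q,396 \right)} - 146859 = \left(181 - 541\right) - 146859 = -360 - 146859 = -147219$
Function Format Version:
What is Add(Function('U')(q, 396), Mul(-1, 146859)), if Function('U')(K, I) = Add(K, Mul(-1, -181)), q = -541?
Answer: -147219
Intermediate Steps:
Function('U')(K, I) = Add(181, K) (Function('U')(K, I) = Add(K, 181) = Add(181, K))
Add(Function('U')(q, 396), Mul(-1, 146859)) = Add(Add(181, -541), Mul(-1, 146859)) = Add(-360, -146859) = -147219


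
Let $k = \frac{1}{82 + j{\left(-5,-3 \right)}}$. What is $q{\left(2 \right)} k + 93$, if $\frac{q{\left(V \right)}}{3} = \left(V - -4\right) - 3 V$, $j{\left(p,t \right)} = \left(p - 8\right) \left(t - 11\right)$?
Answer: $93$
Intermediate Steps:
$j{\left(p,t \right)} = \left(-11 + t\right) \left(-8 + p\right)$ ($j{\left(p,t \right)} = \left(-8 + p\right) \left(-11 + t\right) = \left(-11 + t\right) \left(-8 + p\right)$)
$k = \frac{1}{264}$ ($k = \frac{1}{82 - -182} = \frac{1}{82 + \left(88 + 55 + 24 + 15\right)} = \frac{1}{82 + 182} = \frac{1}{264} \approx 0.0037879$)
$q{\left(V \right)} = 12 - 6 V$ ($q{\left(V \right)} = 3 \left(\left(V - -4\right) - 3 V\right) = 3 \left(\left(V + 4\right) - 3 V\right) = 3 \left(\left(4 + V\right) - 3 V\right) = 3 \left(4 - 2 V\right) = 12 - 6 V$)
$q{\left(2 \right)} k + 93 = \left(12 - 12\right) \frac{1}{264} + 93 = 0 \cdot \frac{1}{264} + 93 = 0 + 93 = 93$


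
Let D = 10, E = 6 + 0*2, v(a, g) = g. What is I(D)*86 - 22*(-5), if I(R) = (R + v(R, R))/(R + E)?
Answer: 435/2 ≈ 217.50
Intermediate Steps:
E = 6 (E = 6 + 0 = 6)
I(R) = 2*R/(6 + R) (I(R) = (R + R)/(R + 6) = (2*R)/(6 + R) = 2*R/(6 + R))
I(D)*86 - 22*(-5) = (2*10/(6 + 10))*86 - 22*(-5) = (2*10/16)*86 + 110 = (2*10*(1/16))*86 + 110 = (5/4)*86 + 110 = 215/2 + 110 = 435/2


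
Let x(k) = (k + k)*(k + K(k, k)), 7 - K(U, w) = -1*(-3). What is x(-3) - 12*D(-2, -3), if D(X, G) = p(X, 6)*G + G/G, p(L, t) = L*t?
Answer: -450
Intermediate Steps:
K(U, w) = 4 (K(U, w) = 7 - (-1)*(-3) = 7 - 1*3 = 7 - 3 = 4)
x(k) = 2*k*(4 + k) (x(k) = (k + k)*(k + 4) = (2*k)*(4 + k) = 2*k*(4 + k))
D(X, G) = 1 + 6*G*X (D(X, G) = (X*6)*G + G/G = (6*X)*G + 1 = 6*G*X + 1 = 1 + 6*G*X)
x(-3) - 12*D(-2, -3) = 2*(-3)*(4 - 3) - 12*(1 + 6*(-3)*(-2)) = 2*(-3)*1 - 12*(1 + 36) = -6 - 12*37 = -6 - 444 = -450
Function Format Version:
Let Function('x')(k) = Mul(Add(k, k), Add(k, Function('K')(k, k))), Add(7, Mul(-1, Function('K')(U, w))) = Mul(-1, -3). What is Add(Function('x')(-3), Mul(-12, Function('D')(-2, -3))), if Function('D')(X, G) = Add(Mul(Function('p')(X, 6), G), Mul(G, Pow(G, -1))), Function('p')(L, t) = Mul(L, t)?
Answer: -450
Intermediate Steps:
Function('K')(U, w) = 4 (Function('K')(U, w) = Add(7, Mul(-1, Mul(-1, -3))) = Add(7, Mul(-1, 3)) = Add(7, -3) = 4)
Function('x')(k) = Mul(2, k, Add(4, k)) (Function('x')(k) = Mul(Add(k, k), Add(k, 4)) = Mul(Mul(2, k), Add(4, k)) = Mul(2, k, Add(4, k)))
Function('D')(X, G) = Add(1, Mul(6, G, X)) (Function('D')(X, G) = Add(Mul(Mul(X, 6), G), Mul(G, Pow(G, -1))) = Add(Mul(Mul(6, X), G), 1) = Add(Mul(6, G, X), 1) = Add(1, Mul(6, G, X)))
Add(Function('x')(-3), Mul(-12, Function('D')(-2, -3))) = Add(Mul(2, -3, Add(4, -3)), Mul(-12, Add(1, Mul(6, -3, -2)))) = Add(Mul(2, -3, 1), Mul(-12, Add(1, 36))) = Add(-6, Mul(-12, 37)) = Add(-6, -444) = -450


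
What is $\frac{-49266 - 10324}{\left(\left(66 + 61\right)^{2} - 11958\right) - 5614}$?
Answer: $\frac{59590}{1443} \approx 41.296$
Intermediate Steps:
$\frac{-49266 - 10324}{\left(\left(66 + 61\right)^{2} - 11958\right) - 5614} = - \frac{59590}{\left(127^{2} - 11958\right) - 5614} = - \frac{59590}{\left(16129 - 11958\right) - 5614} = - \frac{59590}{4171 - 5614} = - \frac{59590}{-1443} = \left(-59590\right) \left(- \frac{1}{1443}\right) = \frac{59590}{1443}$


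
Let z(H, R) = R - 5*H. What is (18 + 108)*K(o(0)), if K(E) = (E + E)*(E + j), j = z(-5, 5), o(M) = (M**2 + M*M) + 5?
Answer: 44100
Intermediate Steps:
o(M) = 5 + 2*M**2 (o(M) = (M**2 + M**2) + 5 = 2*M**2 + 5 = 5 + 2*M**2)
j = 30 (j = 5 - 5*(-5) = 5 + 25 = 30)
K(E) = 2*E*(30 + E) (K(E) = (E + E)*(E + 30) = (2*E)*(30 + E) = 2*E*(30 + E))
(18 + 108)*K(o(0)) = (18 + 108)*(2*(5 + 2*0**2)*(30 + (5 + 2*0**2))) = 126*(2*(5 + 2*0)*(30 + (5 + 2*0))) = 126*(2*(5 + 0)*(30 + (5 + 0))) = 126*(2*5*(30 + 5)) = 126*(2*5*35) = 126*350 = 44100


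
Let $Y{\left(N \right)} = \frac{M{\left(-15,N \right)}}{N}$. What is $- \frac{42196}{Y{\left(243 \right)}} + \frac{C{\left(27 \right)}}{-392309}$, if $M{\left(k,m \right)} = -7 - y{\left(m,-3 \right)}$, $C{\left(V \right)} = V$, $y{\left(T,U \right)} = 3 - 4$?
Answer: $\frac{670431757815}{392309} \approx 1.7089 \cdot 10^{6}$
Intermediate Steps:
$y{\left(T,U \right)} = -1$
$M{\left(k,m \right)} = -6$ ($M{\left(k,m \right)} = -7 - -1 = -7 + 1 = -6$)
$Y{\left(N \right)} = - \frac{6}{N}$
$- \frac{42196}{Y{\left(243 \right)}} + \frac{C{\left(27 \right)}}{-392309} = - \frac{42196}{\left(-6\right) \frac{1}{243}} + \frac{27}{-392309} = - \frac{42196}{\left(-6\right) \frac{1}{243}} + 27 \left(- \frac{1}{392309}\right) = - \frac{42196}{- \frac{2}{81}} - \frac{27}{392309} = \left(-42196\right) \left(- \frac{81}{2}\right) - \frac{27}{392309} = 1708938 - \frac{27}{392309} = \frac{670431757815}{392309}$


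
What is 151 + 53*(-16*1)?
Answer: -697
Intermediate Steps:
151 + 53*(-16*1) = 151 + 53*(-16) = 151 - 848 = -697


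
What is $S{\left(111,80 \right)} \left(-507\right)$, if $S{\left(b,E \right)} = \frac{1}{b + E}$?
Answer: $- \frac{507}{191} \approx -2.6544$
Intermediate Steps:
$S{\left(b,E \right)} = \frac{1}{E + b}$
$S{\left(111,80 \right)} \left(-507\right) = \frac{1}{80 + 111} \left(-507\right) = \frac{1}{191} \left(-507\right) = - \frac{507}{191}$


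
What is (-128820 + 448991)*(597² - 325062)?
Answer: 10036400337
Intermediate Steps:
(-128820 + 448991)*(597² - 325062) = 320171*(356409 - 325062) = 320171*31347 = 10036400337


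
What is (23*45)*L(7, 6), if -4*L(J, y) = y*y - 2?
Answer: -17595/2 ≈ -8797.5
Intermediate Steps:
L(J, y) = ½ - y²/4 (L(J, y) = -(y*y - 2)/4 = -(y² - 2)/4 = -(-2 + y²)/4 = ½ - y²/4)
(23*45)*L(7, 6) = (23*45)*(½ - ¼*6²) = 1035*(½ - ¼*36) = 1035*(½ - 9) = 1035*(-17/2) = -17595/2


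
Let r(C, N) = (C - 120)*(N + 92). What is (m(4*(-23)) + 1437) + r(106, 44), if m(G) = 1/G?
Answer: -42965/92 ≈ -467.01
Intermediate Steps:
r(C, N) = (-120 + C)*(92 + N)
(m(4*(-23)) + 1437) + r(106, 44) = (1/(4*(-23)) + 1437) + (-11040 - 120*44 + 92*106 + 106*44) = (1/(-92) + 1437) + (-11040 - 5280 + 9752 + 4664) = (-1/92 + 1437) - 1904 = 132203/92 - 1904 = -42965/92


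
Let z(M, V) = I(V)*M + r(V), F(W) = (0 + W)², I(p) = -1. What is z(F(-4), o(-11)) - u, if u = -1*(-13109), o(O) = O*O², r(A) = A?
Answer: -14456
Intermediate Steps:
F(W) = W²
o(O) = O³
z(M, V) = V - M (z(M, V) = -M + V = V - M)
u = 13109
z(F(-4), o(-11)) - u = ((-11)³ - 1*(-4)²) - 1*13109 = (-1331 - 1*16) - 13109 = (-1331 - 16) - 13109 = -1347 - 13109 = -14456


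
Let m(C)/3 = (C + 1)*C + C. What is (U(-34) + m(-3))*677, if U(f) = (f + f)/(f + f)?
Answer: 6770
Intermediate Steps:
m(C) = 3*C + 3*C*(1 + C) (m(C) = 3*((C + 1)*C + C) = 3*((1 + C)*C + C) = 3*(C*(1 + C) + C) = 3*(C + C*(1 + C)) = 3*C + 3*C*(1 + C))
U(f) = 1 (U(f) = (2*f)/((2*f)) = (2*f)*(1/(2*f)) = 1)
(U(-34) + m(-3))*677 = (1 + 3*(-3)*(2 - 3))*677 = (1 + 3*(-3)*(-1))*677 = (1 + 9)*677 = 10*677 = 6770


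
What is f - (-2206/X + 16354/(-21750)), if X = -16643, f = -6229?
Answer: -1127290961564/180992625 ≈ -6228.4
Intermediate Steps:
f - (-2206/X + 16354/(-21750)) = -6229 - (-2206/(-16643) + 16354/(-21750)) = -6229 - (-2206*(-1/16643) + 16354*(-1/21750)) = -6229 - (2206/16643 - 8177/10875) = -6229 - 1*(-112099561/180992625) = -6229 + 112099561/180992625 = -1127290961564/180992625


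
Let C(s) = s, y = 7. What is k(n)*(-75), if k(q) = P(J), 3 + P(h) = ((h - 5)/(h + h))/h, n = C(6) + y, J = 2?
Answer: 2025/8 ≈ 253.13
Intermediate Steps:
n = 13 (n = 6 + 7 = 13)
P(h) = -3 + (-5 + h)/(2*h²) (P(h) = -3 + ((h - 5)/(h + h))/h = -3 + ((-5 + h)/((2*h)))/h = -3 + ((-5 + h)*(1/(2*h)))/h = -3 + ((-5 + h)/(2*h))/h = -3 + (-5 + h)/(2*h²))
k(q) = -27/8 (k(q) = (½)*(-5 + 2 - 6*2²)/2² = (½)*(¼)*(-5 + 2 - 6*4) = (½)*(¼)*(-5 + 2 - 24) = (½)*(¼)*(-27) = -27/8)
k(n)*(-75) = -27/8*(-75) = 2025/8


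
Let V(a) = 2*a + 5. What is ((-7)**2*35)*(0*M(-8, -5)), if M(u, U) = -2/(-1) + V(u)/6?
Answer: 0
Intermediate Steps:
V(a) = 5 + 2*a
M(u, U) = 17/6 + u/3 (M(u, U) = -2/(-1) + (5 + 2*u)/6 = -2*(-1) + (5 + 2*u)*(1/6) = 2 + (5/6 + u/3) = 17/6 + u/3)
((-7)**2*35)*(0*M(-8, -5)) = ((-7)**2*35)*(0*(17/6 + (1/3)*(-8))) = (49*35)*(0*(17/6 - 8/3)) = 1715*(0*(1/6)) = 1715*0 = 0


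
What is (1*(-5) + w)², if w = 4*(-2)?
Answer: 169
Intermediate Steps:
w = -8
(1*(-5) + w)² = (1*(-5) - 8)² = (-5 - 8)² = (-13)² = 169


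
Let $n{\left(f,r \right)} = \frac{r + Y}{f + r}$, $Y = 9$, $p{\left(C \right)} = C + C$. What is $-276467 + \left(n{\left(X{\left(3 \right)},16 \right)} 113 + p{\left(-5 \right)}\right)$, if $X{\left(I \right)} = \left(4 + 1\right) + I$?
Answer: $- \frac{6632623}{24} \approx -2.7636 \cdot 10^{5}$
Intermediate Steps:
$p{\left(C \right)} = 2 C$
$X{\left(I \right)} = 5 + I$
$n{\left(f,r \right)} = \frac{9 + r}{f + r}$ ($n{\left(f,r \right)} = \frac{r + 9}{f + r} = \frac{9 + r}{f + r}$)
$-276467 + \left(n{\left(X{\left(3 \right)},16 \right)} 113 + p{\left(-5 \right)}\right) = -276467 + \left(\frac{9 + 16}{\left(5 + 3\right) + 16} \cdot 113 + 2 \left(-5\right)\right) = -276467 - \left(10 - \frac{1}{8 + 16} \cdot 25 \cdot 113\right) = -276467 - \left(10 - \frac{1}{24} \cdot 25 \cdot 113\right) = -276467 + \left(\frac{25}{24} \cdot 113 - 10\right) = -276467 + \left(\frac{2825}{24} - 10\right) = -276467 + \frac{2585}{24} = - \frac{6632623}{24}$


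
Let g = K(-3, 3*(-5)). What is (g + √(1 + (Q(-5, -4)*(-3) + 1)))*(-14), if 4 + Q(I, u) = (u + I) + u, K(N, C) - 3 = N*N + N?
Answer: -126 - 14*√53 ≈ -227.92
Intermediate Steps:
K(N, C) = 3 + N + N² (K(N, C) = 3 + (N*N + N) = 3 + (N² + N) = 3 + (N + N²) = 3 + N + N²)
Q(I, u) = -4 + I + 2*u (Q(I, u) = -4 + ((u + I) + u) = -4 + ((I + u) + u) = -4 + (I + 2*u) = -4 + I + 2*u)
g = 9 (g = 3 - 3 + (-3)² = 3 - 3 + 9 = 9)
(g + √(1 + (Q(-5, -4)*(-3) + 1)))*(-14) = (9 + √(1 + ((-4 - 5 + 2*(-4))*(-3) + 1)))*(-14) = (9 + √(1 + ((-4 - 5 - 8)*(-3) + 1)))*(-14) = (9 + √(1 + (-17*(-3) + 1)))*(-14) = (9 + √(1 + (51 + 1)))*(-14) = (9 + √(1 + 52))*(-14) = (9 + √53)*(-14) = -126 - 14*√53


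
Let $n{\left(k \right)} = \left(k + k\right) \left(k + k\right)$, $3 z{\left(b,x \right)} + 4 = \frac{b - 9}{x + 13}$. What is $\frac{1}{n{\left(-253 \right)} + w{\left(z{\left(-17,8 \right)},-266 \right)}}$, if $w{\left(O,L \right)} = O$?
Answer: $\frac{63}{16130158} \approx 3.9057 \cdot 10^{-6}$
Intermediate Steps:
$z{\left(b,x \right)} = - \frac{4}{3} + \frac{-9 + b}{3 \left(13 + x\right)}$ ($z{\left(b,x \right)} = - \frac{4}{3} + \frac{\left(b - 9\right) \frac{1}{x + 13}}{3} = - \frac{4}{3} + \frac{\left(-9 + b\right) \frac{1}{13 + x}}{3} = - \frac{4}{3} + \frac{\frac{1}{13 + x} \left(-9 + b\right)}{3} = - \frac{4}{3} + \frac{-9 + b}{3 \left(13 + x\right)}$)
$n{\left(k \right)} = 4 k^{2}$ ($n{\left(k \right)} = 2 k 2 k = 4 k^{2}$)
$\frac{1}{n{\left(-253 \right)} + w{\left(z{\left(-17,8 \right)},-266 \right)}} = \frac{1}{4 \left(-253\right)^{2} + \frac{-61 - 17 - 32}{3 \left(13 + 8\right)}} = \frac{1}{4 \cdot 64009 + \frac{-61 - 17 - 32}{3 \cdot 21}} = \frac{1}{256036 + \frac{1}{3} \cdot \frac{1}{21} \left(-110\right)} = \frac{1}{256036 - \frac{110}{63}} = \frac{1}{\frac{16130158}{63}} = \frac{63}{16130158}$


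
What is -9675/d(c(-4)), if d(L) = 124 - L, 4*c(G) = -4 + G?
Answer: -1075/14 ≈ -76.786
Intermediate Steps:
c(G) = -1 + G/4 (c(G) = (-4 + G)/4 = -1 + G/4)
-9675/d(c(-4)) = -9675/(124 - (-1 + (¼)*(-4))) = -9675/(124 - (-1 - 1)) = -9675/(124 - 1*(-2)) = -9675/(124 + 2) = -9675/126 = -9675*1/126 = -1075/14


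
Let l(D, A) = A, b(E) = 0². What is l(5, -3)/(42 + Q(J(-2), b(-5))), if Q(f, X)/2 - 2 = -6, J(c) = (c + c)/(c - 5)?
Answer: -3/34 ≈ -0.088235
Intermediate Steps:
b(E) = 0
J(c) = 2*c/(-5 + c) (J(c) = (2*c)/(-5 + c) = 2*c/(-5 + c))
Q(f, X) = -8 (Q(f, X) = 4 + 2*(-6) = 4 - 12 = -8)
l(5, -3)/(42 + Q(J(-2), b(-5))) = -3/(42 - 8) = -3/34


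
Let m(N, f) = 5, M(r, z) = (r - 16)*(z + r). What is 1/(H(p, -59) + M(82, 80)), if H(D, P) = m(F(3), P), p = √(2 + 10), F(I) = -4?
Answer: 1/10697 ≈ 9.3484e-5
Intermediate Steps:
M(r, z) = (-16 + r)*(r + z)
p = 2*√3 (p = √12 = 2*√3 ≈ 3.4641)
H(D, P) = 5
1/(H(p, -59) + M(82, 80)) = 1/(5 + (82² - 16*82 - 16*80 + 82*80)) = 1/(5 + (6724 - 1312 - 1280 + 6560)) = 1/(5 + 10692) = 1/10697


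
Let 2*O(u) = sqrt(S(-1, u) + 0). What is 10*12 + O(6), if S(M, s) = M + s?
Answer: 120 + sqrt(5)/2 ≈ 121.12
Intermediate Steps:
O(u) = sqrt(-1 + u)/2 (O(u) = sqrt((-1 + u) + 0)/2 = sqrt(-1 + u)/2)
10*12 + O(6) = 10*12 + sqrt(-1 + 6)/2 = 120 + sqrt(5)/2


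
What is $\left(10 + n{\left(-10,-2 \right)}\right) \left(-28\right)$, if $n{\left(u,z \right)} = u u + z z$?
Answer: $-3192$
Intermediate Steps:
$n{\left(u,z \right)} = u^{2} + z^{2}$
$\left(10 + n{\left(-10,-2 \right)}\right) \left(-28\right) = \left(10 + \left(\left(-10\right)^{2} + \left(-2\right)^{2}\right)\right) \left(-28\right) = \left(10 + \left(100 + 4\right)\right) \left(-28\right) = \left(10 + 104\right) \left(-28\right) = 114 \left(-28\right) = -3192$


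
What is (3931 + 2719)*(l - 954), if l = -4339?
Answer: -35198450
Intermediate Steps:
(3931 + 2719)*(l - 954) = (3931 + 2719)*(-4339 - 954) = 6650*(-5293) = -35198450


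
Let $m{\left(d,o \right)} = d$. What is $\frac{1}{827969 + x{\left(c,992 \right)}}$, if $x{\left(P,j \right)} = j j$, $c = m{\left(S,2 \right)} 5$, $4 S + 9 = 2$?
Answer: $\frac{1}{1812033} \approx 5.5187 \cdot 10^{-7}$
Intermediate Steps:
$S = - \frac{7}{4}$ ($S = - \frac{9}{4} + \frac{1}{4} \cdot 2 = - \frac{9}{4} + \frac{1}{2} = - \frac{7}{4} \approx -1.75$)
$c = - \frac{35}{4}$ ($c = \left(- \frac{7}{4}\right) 5 = - \frac{35}{4} \approx -8.75$)
$x{\left(P,j \right)} = j^{2}$
$\frac{1}{827969 + x{\left(c,992 \right)}} = \frac{1}{827969 + 992^{2}} = \frac{1}{827969 + 984064} = \frac{1}{1812033}$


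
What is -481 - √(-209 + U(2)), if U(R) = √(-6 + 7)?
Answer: -481 - 4*I*√13 ≈ -481.0 - 14.422*I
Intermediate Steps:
U(R) = 1 (U(R) = √1 = 1)
-481 - √(-209 + U(2)) = -481 - √(-209 + 1) = -481 - √(-208) = -481 - 4*I*√13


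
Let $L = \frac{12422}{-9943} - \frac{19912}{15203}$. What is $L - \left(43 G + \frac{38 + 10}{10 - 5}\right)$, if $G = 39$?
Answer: $- \frac{1276695380167}{755817145} \approx -1689.2$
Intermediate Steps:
$L = - \frac{386836682}{151163429}$ ($L = 12422 \left(- \frac{1}{9943}\right) - \frac{19912}{15203} = - \frac{12422}{9943} - \frac{19912}{15203} = - \frac{386836682}{151163429} \approx -2.5591$)
$L - \left(43 G + \frac{38 + 10}{10 - 5}\right) = - \frac{386836682}{151163429} - \left(43 \cdot 39 + \frac{38 + 10}{10 - 5}\right) = - \frac{386836682}{151163429} - \left(1677 + \frac{48}{5}\right) = - \frac{386836682}{151163429} - \frac{8433}{5} = - \frac{1276695380167}{755817145}$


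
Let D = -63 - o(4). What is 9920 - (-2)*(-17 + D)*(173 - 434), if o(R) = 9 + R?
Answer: 58466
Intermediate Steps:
D = -76 (D = -63 - (9 + 4) = -63 - 1*13 = -63 - 13 = -76)
9920 - (-2)*(-17 + D)*(173 - 434) = 9920 - (-2)*(-17 - 76)*(173 - 434) = 9920 - (-2)*(-93*(-261)) = 9920 - (-2)*24273 = 9920 - 1*(-48546) = 9920 + 48546 = 58466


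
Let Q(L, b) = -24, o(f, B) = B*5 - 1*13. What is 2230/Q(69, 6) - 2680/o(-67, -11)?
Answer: -10915/204 ≈ -53.505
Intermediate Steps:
o(f, B) = -13 + 5*B (o(f, B) = 5*B - 13 = -13 + 5*B)
2230/Q(69, 6) - 2680/o(-67, -11) = 2230/(-24) - 2680/(-13 + 5*(-11)) = 2230*(-1/24) - 2680/(-13 - 55) = -1115/12 - 2680/(-68) = -1115/12 - 2680*(-1/68) = -1115/12 + 670/17 = -10915/204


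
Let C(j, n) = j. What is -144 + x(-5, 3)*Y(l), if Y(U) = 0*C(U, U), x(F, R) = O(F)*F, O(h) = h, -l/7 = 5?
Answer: -144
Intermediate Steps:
l = -35 (l = -7*5 = -35)
x(F, R) = F² (x(F, R) = F*F = F²)
Y(U) = 0 (Y(U) = 0*U = 0)
-144 + x(-5, 3)*Y(l) = -144 + (-5)²*0 = -144 + 25*0 = -144 + 0 = -144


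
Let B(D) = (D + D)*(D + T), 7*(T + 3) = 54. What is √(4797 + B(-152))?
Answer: √2429021/7 ≈ 222.65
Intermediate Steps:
T = 33/7 (T = -3 + (⅐)*54 = -3 + 54/7 = 33/7 ≈ 4.7143)
B(D) = 2*D*(33/7 + D) (B(D) = (D + D)*(D + 33/7) = (2*D)*(33/7 + D) = 2*D*(33/7 + D))
√(4797 + B(-152)) = √(4797 + (2/7)*(-152)*(33 + 7*(-152))) = √(4797 + (2/7)*(-152)*(33 - 1064)) = √(4797 + (2/7)*(-152)*(-1031)) = √(4797 + 313424/7) = √(347003/7) = √2429021/7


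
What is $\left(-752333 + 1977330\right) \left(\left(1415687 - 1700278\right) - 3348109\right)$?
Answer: $-4450046601900$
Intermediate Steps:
$\left(-752333 + 1977330\right) \left(\left(1415687 - 1700278\right) - 3348109\right) = 1224997 \left(-284591 - 3348109\right) = 1224997 \left(-3632700\right) = -4450046601900$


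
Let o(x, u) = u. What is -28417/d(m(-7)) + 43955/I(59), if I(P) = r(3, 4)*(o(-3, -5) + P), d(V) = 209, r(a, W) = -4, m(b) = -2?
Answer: -15324667/45144 ≈ -339.46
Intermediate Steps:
I(P) = 20 - 4*P (I(P) = -4*(-5 + P) = 20 - 4*P)
-28417/d(m(-7)) + 43955/I(59) = -28417/209 + 43955/(20 - 4*59) = -28417*1/209 + 43955/(20 - 236) = -28417/209 + 43955/(-216) = -28417/209 + 43955*(-1/216) = -28417/209 - 43955/216 = -15324667/45144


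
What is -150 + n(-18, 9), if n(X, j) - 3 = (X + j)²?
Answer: -66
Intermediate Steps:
n(X, j) = 3 + (X + j)²
-150 + n(-18, 9) = -150 + (3 + (-18 + 9)²) = -150 + (3 + (-9)²) = -150 + (3 + 81) = -150 + 84 = -66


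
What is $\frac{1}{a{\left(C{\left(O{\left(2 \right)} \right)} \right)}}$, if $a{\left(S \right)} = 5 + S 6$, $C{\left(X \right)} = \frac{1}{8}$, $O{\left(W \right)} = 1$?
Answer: $\frac{4}{23} \approx 0.17391$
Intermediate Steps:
$C{\left(X \right)} = \frac{1}{8}$
$a{\left(S \right)} = 5 + 6 S$
$\frac{1}{a{\left(C{\left(O{\left(2 \right)} \right)} \right)}} = \frac{1}{5 + 6 \cdot \frac{1}{8}} = \frac{1}{5 + \frac{3}{4}} = \frac{1}{\frac{23}{4}} = \frac{4}{23}$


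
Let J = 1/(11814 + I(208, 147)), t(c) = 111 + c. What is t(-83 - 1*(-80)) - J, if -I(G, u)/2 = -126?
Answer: 1303127/12066 ≈ 108.00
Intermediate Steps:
I(G, u) = 252 (I(G, u) = -2*(-126) = 252)
J = 1/12066 (J = 1/(11814 + 252) = 1/12066 ≈ 8.2877e-5)
t(-83 - 1*(-80)) - J = (111 + (-83 - 1*(-80))) - 1*1/12066 = (111 + (-83 + 80)) - 1/12066 = (111 - 3) - 1/12066 = 108 - 1/12066 = 1303127/12066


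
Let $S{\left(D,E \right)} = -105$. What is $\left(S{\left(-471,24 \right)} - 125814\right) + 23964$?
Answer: $-101955$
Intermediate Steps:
$\left(S{\left(-471,24 \right)} - 125814\right) + 23964 = \left(-105 - 125814\right) + 23964 = -125919 + 23964 = -101955$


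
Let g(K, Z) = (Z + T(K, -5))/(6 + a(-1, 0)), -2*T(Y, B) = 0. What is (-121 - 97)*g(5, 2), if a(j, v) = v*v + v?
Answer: -218/3 ≈ -72.667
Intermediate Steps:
a(j, v) = v + v² (a(j, v) = v² + v = v + v²)
T(Y, B) = 0 (T(Y, B) = -½*0 = 0)
g(K, Z) = Z/6 (g(K, Z) = (Z + 0)/(6 + 0*(1 + 0)) = Z/(6 + 0*1) = Z/(6 + 0) = Z/6)
(-121 - 97)*g(5, 2) = (-121 - 97)*((⅙)*2) = -218*⅓ = -218/3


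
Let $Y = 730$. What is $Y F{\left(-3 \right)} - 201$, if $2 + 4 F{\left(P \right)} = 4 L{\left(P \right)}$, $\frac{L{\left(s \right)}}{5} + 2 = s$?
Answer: $-18816$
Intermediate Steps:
$L{\left(s \right)} = -10 + 5 s$
$F{\left(P \right)} = - \frac{21}{2} + 5 P$ ($F{\left(P \right)} = - \frac{1}{2} + \frac{4 \left(-10 + 5 P\right)}{4} = - \frac{1}{2} + \frac{-40 + 20 P}{4} = - \frac{1}{2} + \left(-10 + 5 P\right) = - \frac{21}{2} + 5 P$)
$Y F{\left(-3 \right)} - 201 = 730 \left(- \frac{21}{2} + 5 \left(-3\right)\right) - 201 = 730 \left(- \frac{21}{2} - 15\right) - 201 = 730 \left(- \frac{51}{2}\right) - 201 = -18615 - 201 = -18816$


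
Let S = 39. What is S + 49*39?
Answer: 1950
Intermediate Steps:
S + 49*39 = 39 + 49*39 = 39 + 1911 = 1950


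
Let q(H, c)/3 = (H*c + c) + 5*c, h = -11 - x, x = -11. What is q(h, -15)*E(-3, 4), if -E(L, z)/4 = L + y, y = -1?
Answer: -4320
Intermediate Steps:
E(L, z) = 4 - 4*L (E(L, z) = -4*(L - 1) = -4*(-1 + L) = 4 - 4*L)
h = 0 (h = -11 - 1*(-11) = -11 + 11 = 0)
q(H, c) = 18*c + 3*H*c (q(H, c) = 3*((H*c + c) + 5*c) = 3*((c + H*c) + 5*c) = 3*(6*c + H*c) = 18*c + 3*H*c)
q(h, -15)*E(-3, 4) = (3*(-15)*(6 + 0))*(4 - 4*(-3)) = (3*(-15)*6)*(4 + 12) = -270*16 = -4320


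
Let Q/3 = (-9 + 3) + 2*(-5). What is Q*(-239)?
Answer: 11472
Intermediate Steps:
Q = -48 (Q = 3*((-9 + 3) + 2*(-5)) = 3*(-6 - 10) = 3*(-16) = -48)
Q*(-239) = -48*(-239) = 11472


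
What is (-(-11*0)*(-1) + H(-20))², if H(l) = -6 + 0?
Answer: 36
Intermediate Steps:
H(l) = -6
(-(-11*0)*(-1) + H(-20))² = (-(-11*0)*(-1) - 6)² = (-0*(-1) - 6)² = (-1*0 - 6)² = (0 - 6)² = (-6)² = 36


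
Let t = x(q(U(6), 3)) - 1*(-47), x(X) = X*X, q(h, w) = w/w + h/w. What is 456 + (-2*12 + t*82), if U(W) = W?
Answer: 5024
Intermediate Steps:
q(h, w) = 1 + h/w
x(X) = X²
t = 56 (t = ((6 + 3)/3)² - 1*(-47) = ((⅓)*9)² + 47 = 3² + 47 = 9 + 47 = 56)
456 + (-2*12 + t*82) = 456 + (-2*12 + 56*82) = 456 + (-24 + 4592) = 456 + 4568 = 5024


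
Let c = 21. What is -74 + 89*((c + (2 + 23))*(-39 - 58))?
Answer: -397192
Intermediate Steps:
-74 + 89*((c + (2 + 23))*(-39 - 58)) = -74 + 89*((21 + (2 + 23))*(-39 - 58)) = -74 + 89*((21 + 25)*(-97)) = -74 + 89*(46*(-97)) = -74 + 89*(-4462) = -74 - 397118 = -397192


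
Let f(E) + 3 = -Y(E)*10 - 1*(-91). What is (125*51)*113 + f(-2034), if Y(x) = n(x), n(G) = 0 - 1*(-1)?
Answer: 720453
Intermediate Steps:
n(G) = 1 (n(G) = 0 + 1 = 1)
Y(x) = 1
f(E) = 78 (f(E) = -3 + (-1*1*10 - 1*(-91)) = -3 + (-1*10 + 91) = -3 + (-10 + 91) = -3 + 81 = 78)
(125*51)*113 + f(-2034) = (125*51)*113 + 78 = 6375*113 + 78 = 720375 + 78 = 720453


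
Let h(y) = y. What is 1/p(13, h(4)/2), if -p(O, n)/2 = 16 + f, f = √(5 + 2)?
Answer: -8/249 + √7/498 ≈ -0.026816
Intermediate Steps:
f = √7 ≈ 2.6458
p(O, n) = -32 - 2*√7 (p(O, n) = -2*(16 + √7) = -32 - 2*√7)
1/p(13, h(4)/2) = 1/(-32 - 2*√7)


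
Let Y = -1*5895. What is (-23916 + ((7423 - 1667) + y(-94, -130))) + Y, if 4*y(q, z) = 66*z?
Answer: -26200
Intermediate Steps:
Y = -5895
y(q, z) = 33*z/2 (y(q, z) = (66*z)/4 = 33*z/2)
(-23916 + ((7423 - 1667) + y(-94, -130))) + Y = (-23916 + ((7423 - 1667) + (33/2)*(-130))) - 5895 = (-23916 + (5756 - 2145)) - 5895 = (-23916 + 3611) - 5895 = -20305 - 5895 = -26200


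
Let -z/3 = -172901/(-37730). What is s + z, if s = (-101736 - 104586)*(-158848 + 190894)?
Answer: -249463018775463/37730 ≈ -6.6118e+9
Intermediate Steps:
z = -518703/37730 (z = -(-518703)/(-37730) = -(-518703)*(-1)/37730 = -3*172901/37730 = -518703/37730 ≈ -13.748)
s = -6611794812 (s = -206322*32046 = -6611794812)
s + z = -6611794812 - 518703/37730 = -249463018775463/37730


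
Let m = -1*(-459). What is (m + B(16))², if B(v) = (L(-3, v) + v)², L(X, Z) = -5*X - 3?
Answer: 1545049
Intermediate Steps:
L(X, Z) = -3 - 5*X
B(v) = (12 + v)² (B(v) = ((-3 - 5*(-3)) + v)² = ((-3 + 15) + v)² = (12 + v)²)
m = 459
(m + B(16))² = (459 + (12 + 16)²)² = (459 + 28²)² = (459 + 784)² = 1243² = 1545049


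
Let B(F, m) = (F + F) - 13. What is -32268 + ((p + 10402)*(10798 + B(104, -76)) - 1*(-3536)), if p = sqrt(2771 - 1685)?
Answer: 114320454 + 10993*sqrt(1086) ≈ 1.1468e+8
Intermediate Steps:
B(F, m) = -13 + 2*F (B(F, m) = 2*F - 13 = -13 + 2*F)
p = sqrt(1086) ≈ 32.955
-32268 + ((p + 10402)*(10798 + B(104, -76)) - 1*(-3536)) = -32268 + ((sqrt(1086) + 10402)*(10798 + (-13 + 2*104)) - 1*(-3536)) = -32268 + ((10402 + sqrt(1086))*(10798 + (-13 + 208)) + 3536) = -32268 + ((10402 + sqrt(1086))*(10798 + 195) + 3536) = -32268 + ((10402 + sqrt(1086))*10993 + 3536) = -32268 + ((114349186 + 10993*sqrt(1086)) + 3536) = -32268 + (114352722 + 10993*sqrt(1086)) = 114320454 + 10993*sqrt(1086)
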